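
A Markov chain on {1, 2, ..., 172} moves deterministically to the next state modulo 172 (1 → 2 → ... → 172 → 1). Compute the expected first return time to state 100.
E[T_100 | X_0 = 100] = 172

The chain cycles deterministically, so starting at state 100 it returns in exactly 172 steps. Equivalently, the stationary distribution is uniform π_j = 1/172 for every state j, so by Kac's formula E[T_100] = 1/π_100 = 172.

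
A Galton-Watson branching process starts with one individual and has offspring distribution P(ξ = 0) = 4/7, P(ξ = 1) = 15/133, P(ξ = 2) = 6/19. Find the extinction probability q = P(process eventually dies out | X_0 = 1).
q = 1

Mean offspring μ = 0·4/7 + 1·15/133 + 2·6/19 = 99/133 ≤ 1. For μ ≤ 1 with offspring not concentrated at 1, the Galton-Watson process goes extinct almost surely, so q = 1.
(Algebraic check: The pgf is f(s) = 4/7 + 15/133·s + 6/19·s². The extinction probability q is the smallest fixed point of f in [0, 1]. Setting s = f(s):
  6/19·s² + (15/133 − 1)·s + 4/7 = 0
  6/19·s² − (4/7 + 6/19)·s + 4/7 = 0
which factors as (s − 1)·(6/19·s − 4/7) = 0, giving roots s = 1 and s = (4/7)/(6/19) = 38/21. Since 38/21 ≥ 1, the smallest root in [0, 1] is s = 1.)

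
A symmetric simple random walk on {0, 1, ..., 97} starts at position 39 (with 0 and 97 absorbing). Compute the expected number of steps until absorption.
E[τ | X_0 = 39] = 2262

Let v_k = E[τ | X_0 = k]. Boundary: v_0 = v_97 = 0. Recurrence: v_k = 1 + (v_{k-1} + v_{k+1})/2 for 1 ≤ k ≤ 96. The particular solution to v_k − (v_{k-1} + v_{k+1})/2 = 1 is v_k = −k^2. Adding homogeneous solution A + B k and matching boundaries gives v_k = k (97 − k). Substituting k = 39: v_39 = 39 · 58 = 2262.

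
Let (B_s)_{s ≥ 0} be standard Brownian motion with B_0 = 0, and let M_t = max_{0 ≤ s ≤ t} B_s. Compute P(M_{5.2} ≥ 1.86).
P(M_{5.2} ≥ 1.86) = 2·P(B_{5.2} ≥ 1.86) = 2(1 − Φ(1.86/√5.2)) ≈ 0.4147

By the reflection principle for Brownian motion, P(M_t ≥ a) = 2 · P(B_t ≥ a) for a ≥ 0. Since B_t ~ N(0, t), P(B_t ≥ 1.86) = 1 − Φ(1.86/√t) = 1 − Φ(1.86/√5.2) = 1 − Φ(0.8157). So
  P(M_{5.2} ≥ 1.86) = 2(1 − Φ(0.8157)) ≈ 0.4147.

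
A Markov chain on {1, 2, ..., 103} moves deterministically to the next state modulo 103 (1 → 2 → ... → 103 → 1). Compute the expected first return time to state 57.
E[T_57 | X_0 = 57] = 103

The chain cycles deterministically, so starting at state 57 it returns in exactly 103 steps. Equivalently, the stationary distribution is uniform π_j = 1/103 for every state j, so by Kac's formula E[T_57] = 1/π_57 = 103.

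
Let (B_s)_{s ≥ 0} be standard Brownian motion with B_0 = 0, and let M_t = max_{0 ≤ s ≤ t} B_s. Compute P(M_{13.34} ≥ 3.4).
P(M_{13.34} ≥ 3.4) = 2·P(B_{13.34} ≥ 3.4) = 2(1 − Φ(3.4/√13.34)) ≈ 0.3519

By the reflection principle for Brownian motion, P(M_t ≥ a) = 2 · P(B_t ≥ a) for a ≥ 0. Since B_t ~ N(0, t), P(B_t ≥ 3.4) = 1 − Φ(3.4/√t) = 1 − Φ(3.4/√13.34) = 1 − Φ(0.9309). So
  P(M_{13.34} ≥ 3.4) = 2(1 − Φ(0.9309)) ≈ 0.3519.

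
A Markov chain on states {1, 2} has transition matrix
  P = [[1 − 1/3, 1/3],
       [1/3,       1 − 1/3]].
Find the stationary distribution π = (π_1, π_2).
π_1 = 1/2, π_2 = 1/2

Solve πP = π with π_1 + π_2 = 1. From πP = π: π_1 · (1 − 1/3) + π_2 · 1/3 = π_1 ⇒ π_2 · 1/3 = π_1 · 1/3 ⇒ π_2/π_1 = (1/3)/(1/3) = 1. Together with π_1 + π_2 = 1:
  π_1 = (1/3)/(1/3 + 1/3) = (1/3)/(2/3) = 1/2,
  π_2 = (1/3)/(1/3 + 1/3) = (1/3)/(2/3) = 1/2.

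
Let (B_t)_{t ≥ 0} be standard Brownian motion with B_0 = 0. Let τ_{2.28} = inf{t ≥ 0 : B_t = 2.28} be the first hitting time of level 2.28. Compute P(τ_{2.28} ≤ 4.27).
P(τ_{2.28} ≤ 4.27) = 2(1 − Φ(2.28/√4.27)) = 2(1 − Φ(1.1034)) ≈ 0.2699

By the reflection principle for standard BM, P(τ_b ≤ t) = 2 · P(B_t ≥ b). Since B_t ~ N(0, t), P(B_t ≥ 2.28) = 1 − Φ(2.28/√t) = 1 − Φ(2.28/√4.27) = 1 − Φ(1.1034) ≈ 0.13493. Doubling: P(τ_{2.28} ≤ 4.27) ≈ 2 · 0.13493 = 0.26986 ≈ 0.2699.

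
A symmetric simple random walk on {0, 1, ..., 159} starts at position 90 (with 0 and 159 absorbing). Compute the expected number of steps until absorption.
E[τ | X_0 = 90] = 6210

Let v_k = E[τ | X_0 = k]. Boundary: v_0 = v_159 = 0. Recurrence: v_k = 1 + (v_{k-1} + v_{k+1})/2 for 1 ≤ k ≤ 158. The particular solution to v_k − (v_{k-1} + v_{k+1})/2 = 1 is v_k = −k^2. Adding homogeneous solution A + B k and matching boundaries gives v_k = k (159 − k). Substituting k = 90: v_90 = 90 · 69 = 6210.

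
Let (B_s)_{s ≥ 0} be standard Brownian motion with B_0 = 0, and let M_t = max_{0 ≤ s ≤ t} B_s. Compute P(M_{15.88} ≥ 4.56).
P(M_{15.88} ≥ 4.56) = 2·P(B_{15.88} ≥ 4.56) = 2(1 − Φ(4.56/√15.88)) ≈ 0.2525

By the reflection principle for Brownian motion, P(M_t ≥ a) = 2 · P(B_t ≥ a) for a ≥ 0. Since B_t ~ N(0, t), P(B_t ≥ 4.56) = 1 − Φ(4.56/√t) = 1 − Φ(4.56/√15.88) = 1 − Φ(1.1443). So
  P(M_{15.88} ≥ 4.56) = 2(1 − Φ(1.1443)) ≈ 0.2525.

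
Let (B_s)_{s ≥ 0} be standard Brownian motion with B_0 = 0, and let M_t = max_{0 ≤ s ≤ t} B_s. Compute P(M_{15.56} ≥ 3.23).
P(M_{15.56} ≥ 3.23) = 2·P(B_{15.56} ≥ 3.23) = 2(1 − Φ(3.23/√15.56)) ≈ 0.4129

By the reflection principle for Brownian motion, P(M_t ≥ a) = 2 · P(B_t ≥ a) for a ≥ 0. Since B_t ~ N(0, t), P(B_t ≥ 3.23) = 1 − Φ(3.23/√t) = 1 − Φ(3.23/√15.56) = 1 − Φ(0.8188). So
  P(M_{15.56} ≥ 3.23) = 2(1 − Φ(0.8188)) ≈ 0.4129.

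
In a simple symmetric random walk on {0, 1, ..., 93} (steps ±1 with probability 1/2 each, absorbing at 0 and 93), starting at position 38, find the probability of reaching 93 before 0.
P(hit 93 before 0) = 38/93

Let u_k = P(hit 93 before 0 | start at k). Then u_0 = 0, u_93 = 1, and u_k = u_{k-1}/2 + u_{k+1}/2 for 1 ≤ k ≤ 92. This harmonic recurrence is solved by u_k = k/93, giving u_38 = 38/93.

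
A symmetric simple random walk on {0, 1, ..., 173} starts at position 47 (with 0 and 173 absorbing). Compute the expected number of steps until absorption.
E[τ | X_0 = 47] = 5922

Let v_k = E[τ | X_0 = k]. Boundary: v_0 = v_173 = 0. Recurrence: v_k = 1 + (v_{k-1} + v_{k+1})/2 for 1 ≤ k ≤ 172. The particular solution to v_k − (v_{k-1} + v_{k+1})/2 = 1 is v_k = −k^2. Adding homogeneous solution A + B k and matching boundaries gives v_k = k (173 − k). Substituting k = 47: v_47 = 47 · 126 = 5922.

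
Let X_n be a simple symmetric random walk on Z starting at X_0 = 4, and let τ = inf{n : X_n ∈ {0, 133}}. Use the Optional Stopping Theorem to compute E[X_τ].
E[X_τ] = 4

X_n is a martingale and τ is a bounded-mean stopping time (indeed τ is finite a.s. with bounded expectation since the walk is in a bounded region). By the OST, E[X_τ] = E[X_0] = 4. Equivalently: E[X_τ] = 133 · P(hit 133 first) + 0 · P(hit 0 first) = 133 · (4/133) = 4.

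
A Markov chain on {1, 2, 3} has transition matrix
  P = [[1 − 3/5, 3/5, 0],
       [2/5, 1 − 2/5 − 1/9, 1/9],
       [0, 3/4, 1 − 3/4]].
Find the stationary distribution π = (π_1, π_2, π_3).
π = (18/49, 27/49, 4/49)

This is a birth-death chain on three states, which satisfies detailed balance: π_1 · P_{12} = π_2 · P_{21} and π_2 · P_{23} = π_3 · P_{32}.
From π_1 · 3/5 = π_2 · 2/5: π_2/π_1 = (3/5)/(2/5) = 3/2.
From π_2 · 1/9 = π_3 · 3/4: π_3/π_2 = (1/9)/(3/4) = 4/27.
Take π_1 proportional to 1; then unnormalized π = (1, 3/2, 2/9). Normalize by dividing by the sum 49/18:
  π = (18/49, 27/49, 4/49).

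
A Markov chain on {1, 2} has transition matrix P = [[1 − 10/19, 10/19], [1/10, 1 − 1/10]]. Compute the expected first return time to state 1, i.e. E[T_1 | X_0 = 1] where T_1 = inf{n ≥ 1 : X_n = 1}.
E[T_1 | X_0 = 1] = 1/π_1 = 119/19

For an irreducible recurrent Markov chain with stationary distribution π, E[T_i | X_0 = i] = 1/π_i (Kac's formula). Here π_1 = (1/10)/(10/19 + 1/10) = (1/10)/(119/190) = 19/119, so E[T_1 | X_0 = 1] = 1/π_1 = (10/19 + 1/10)/(1/10) = (119/190)/(1/10) = 119/19.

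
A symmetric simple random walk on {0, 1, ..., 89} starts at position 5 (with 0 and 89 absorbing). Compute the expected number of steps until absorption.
E[τ | X_0 = 5] = 420

Let v_k = E[τ | X_0 = k]. Boundary: v_0 = v_89 = 0. Recurrence: v_k = 1 + (v_{k-1} + v_{k+1})/2 for 1 ≤ k ≤ 88. The particular solution to v_k − (v_{k-1} + v_{k+1})/2 = 1 is v_k = −k^2. Adding homogeneous solution A + B k and matching boundaries gives v_k = k (89 − k). Substituting k = 5: v_5 = 5 · 84 = 420.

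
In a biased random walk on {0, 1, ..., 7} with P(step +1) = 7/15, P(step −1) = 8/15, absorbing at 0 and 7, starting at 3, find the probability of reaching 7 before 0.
P(hit 7 before 0) = (1 − (8/7)^3) / (1 − (8/7)^7) = 405769/1273609

Let u_k denote P(reach 7 before 0 | start at k). Boundary: u_0 = 0, u_7 = 1. Recurrence: u_k = 7/15·u_{k+1} + 8/15·u_{k-1} for 1 ≤ k ≤ 6. Try u_k = A + B·r^k with r = q/p = (8/15)/(7/15) = 8/7. Substitution satisfies the recurrence; boundary conditions give:
  u_k = (1 − r^k) / (1 − r^N) = (1 − (8/7)^3) / (1 − (8/7)^7) = 405769/1273609.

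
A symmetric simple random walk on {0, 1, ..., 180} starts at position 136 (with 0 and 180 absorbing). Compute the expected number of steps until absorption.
E[τ | X_0 = 136] = 5984

Let v_k = E[τ | X_0 = k]. Boundary: v_0 = v_180 = 0. Recurrence: v_k = 1 + (v_{k-1} + v_{k+1})/2 for 1 ≤ k ≤ 179. The particular solution to v_k − (v_{k-1} + v_{k+1})/2 = 1 is v_k = −k^2. Adding homogeneous solution A + B k and matching boundaries gives v_k = k (180 − k). Substituting k = 136: v_136 = 136 · 44 = 5984.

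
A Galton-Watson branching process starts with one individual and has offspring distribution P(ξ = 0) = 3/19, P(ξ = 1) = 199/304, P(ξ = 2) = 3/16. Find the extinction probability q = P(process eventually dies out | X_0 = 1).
q = 16/19

The pgf is f(s) = 3/19 + 199/304·s + 3/16·s². The extinction probability q is the smallest fixed point of f in [0, 1]. Setting s = f(s):
  3/16·s² + (199/304 − 1)·s + 3/19 = 0
  3/16·s² − (3/19 + 3/16)·s + 3/19 = 0
which factors as (s − 1)·(3/16·s − 3/19) = 0, giving roots s = 1 and s = (3/19)/(3/16) = 16/19.
Mean offspring μ = 199/304 + 2·3/16 = 313/304 > 1 (supercritical), so q < 1. The extinction probability is the smaller root: q = (3/19)/(3/16) = 16/19.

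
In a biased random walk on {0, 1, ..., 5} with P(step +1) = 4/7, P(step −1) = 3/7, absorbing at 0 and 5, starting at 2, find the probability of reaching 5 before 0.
P(hit 5 before 0) = (1 − (3/4)^2) / (1 − (3/4)^5) = 448/781

Let u_k denote P(reach 5 before 0 | start at k). Boundary: u_0 = 0, u_5 = 1. Recurrence: u_k = 4/7·u_{k+1} + 3/7·u_{k-1} for 1 ≤ k ≤ 4. Try u_k = A + B·r^k with r = q/p = (3/7)/(4/7) = 3/4. Substitution satisfies the recurrence; boundary conditions give:
  u_k = (1 − r^k) / (1 − r^N) = (1 − (3/4)^2) / (1 − (3/4)^5) = 448/781.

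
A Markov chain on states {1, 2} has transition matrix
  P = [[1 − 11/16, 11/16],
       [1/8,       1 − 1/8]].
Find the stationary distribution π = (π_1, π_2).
π_1 = 2/13, π_2 = 11/13

Solve πP = π with π_1 + π_2 = 1. From πP = π: π_1 · (1 − 11/16) + π_2 · 1/8 = π_1 ⇒ π_2 · 1/8 = π_1 · 11/16 ⇒ π_2/π_1 = (11/16)/(1/8) = 11/2. Together with π_1 + π_2 = 1:
  π_1 = (1/8)/(11/16 + 1/8) = (1/8)/(13/16) = 2/13,
  π_2 = (11/16)/(11/16 + 1/8) = (11/16)/(13/16) = 11/13.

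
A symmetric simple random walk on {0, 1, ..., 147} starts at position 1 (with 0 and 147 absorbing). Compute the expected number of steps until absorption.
E[τ | X_0 = 1] = 146

Let v_k = E[τ | X_0 = k]. Boundary: v_0 = v_147 = 0. Recurrence: v_k = 1 + (v_{k-1} + v_{k+1})/2 for 1 ≤ k ≤ 146. The particular solution to v_k − (v_{k-1} + v_{k+1})/2 = 1 is v_k = −k^2. Adding homogeneous solution A + B k and matching boundaries gives v_k = k (147 − k). Substituting k = 1: v_1 = 1 · 146 = 146.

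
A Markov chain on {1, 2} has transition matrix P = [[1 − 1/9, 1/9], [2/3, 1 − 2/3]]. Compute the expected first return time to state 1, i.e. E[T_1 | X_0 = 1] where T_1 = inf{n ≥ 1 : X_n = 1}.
E[T_1 | X_0 = 1] = 1/π_1 = 7/6

For an irreducible recurrent Markov chain with stationary distribution π, E[T_i | X_0 = i] = 1/π_i (Kac's formula). Here π_1 = (2/3)/(1/9 + 2/3) = (2/3)/(7/9) = 6/7, so E[T_1 | X_0 = 1] = 1/π_1 = (1/9 + 2/3)/(2/3) = (7/9)/(2/3) = 7/6.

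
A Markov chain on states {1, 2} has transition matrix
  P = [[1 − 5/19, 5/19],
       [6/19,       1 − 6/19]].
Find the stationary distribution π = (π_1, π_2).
π_1 = 6/11, π_2 = 5/11

Solve πP = π with π_1 + π_2 = 1. From πP = π: π_1 · (1 − 5/19) + π_2 · 6/19 = π_1 ⇒ π_2 · 6/19 = π_1 · 5/19 ⇒ π_2/π_1 = (5/19)/(6/19) = 5/6. Together with π_1 + π_2 = 1:
  π_1 = (6/19)/(5/19 + 6/19) = (6/19)/(11/19) = 6/11,
  π_2 = (5/19)/(5/19 + 6/19) = (5/19)/(11/19) = 5/11.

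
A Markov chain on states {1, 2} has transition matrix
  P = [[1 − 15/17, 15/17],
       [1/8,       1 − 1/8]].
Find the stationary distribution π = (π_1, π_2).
π_1 = 17/137, π_2 = 120/137

Solve πP = π with π_1 + π_2 = 1. From πP = π: π_1 · (1 − 15/17) + π_2 · 1/8 = π_1 ⇒ π_2 · 1/8 = π_1 · 15/17 ⇒ π_2/π_1 = (15/17)/(1/8) = 120/17. Together with π_1 + π_2 = 1:
  π_1 = (1/8)/(15/17 + 1/8) = (1/8)/(137/136) = 17/137,
  π_2 = (15/17)/(15/17 + 1/8) = (15/17)/(137/136) = 120/137.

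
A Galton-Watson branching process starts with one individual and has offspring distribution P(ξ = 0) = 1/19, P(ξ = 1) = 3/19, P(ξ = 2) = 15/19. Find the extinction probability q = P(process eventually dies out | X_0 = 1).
q = 1/15

The pgf is f(s) = 1/19 + 3/19·s + 15/19·s². The extinction probability q is the smallest fixed point of f in [0, 1]. Setting s = f(s):
  15/19·s² + (3/19 − 1)·s + 1/19 = 0
  15/19·s² − (1/19 + 15/19)·s + 1/19 = 0
which factors as (s − 1)·(15/19·s − 1/19) = 0, giving roots s = 1 and s = (1/19)/(15/19) = 1/15.
Mean offspring μ = 3/19 + 2·15/19 = 33/19 > 1 (supercritical), so q < 1. The extinction probability is the smaller root: q = (1/19)/(15/19) = 1/15.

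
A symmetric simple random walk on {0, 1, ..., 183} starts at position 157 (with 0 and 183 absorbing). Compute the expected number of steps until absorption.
E[τ | X_0 = 157] = 4082

Let v_k = E[τ | X_0 = k]. Boundary: v_0 = v_183 = 0. Recurrence: v_k = 1 + (v_{k-1} + v_{k+1})/2 for 1 ≤ k ≤ 182. The particular solution to v_k − (v_{k-1} + v_{k+1})/2 = 1 is v_k = −k^2. Adding homogeneous solution A + B k and matching boundaries gives v_k = k (183 − k). Substituting k = 157: v_157 = 157 · 26 = 4082.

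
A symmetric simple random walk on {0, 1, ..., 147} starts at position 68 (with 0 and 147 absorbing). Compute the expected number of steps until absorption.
E[τ | X_0 = 68] = 5372

Let v_k = E[τ | X_0 = k]. Boundary: v_0 = v_147 = 0. Recurrence: v_k = 1 + (v_{k-1} + v_{k+1})/2 for 1 ≤ k ≤ 146. The particular solution to v_k − (v_{k-1} + v_{k+1})/2 = 1 is v_k = −k^2. Adding homogeneous solution A + B k and matching boundaries gives v_k = k (147 − k). Substituting k = 68: v_68 = 68 · 79 = 5372.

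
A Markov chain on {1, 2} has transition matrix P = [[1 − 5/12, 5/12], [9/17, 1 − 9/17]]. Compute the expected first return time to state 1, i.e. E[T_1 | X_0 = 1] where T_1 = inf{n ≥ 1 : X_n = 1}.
E[T_1 | X_0 = 1] = 1/π_1 = 193/108

For an irreducible recurrent Markov chain with stationary distribution π, E[T_i | X_0 = i] = 1/π_i (Kac's formula). Here π_1 = (9/17)/(5/12 + 9/17) = (9/17)/(193/204) = 108/193, so E[T_1 | X_0 = 1] = 1/π_1 = (5/12 + 9/17)/(9/17) = (193/204)/(9/17) = 193/108.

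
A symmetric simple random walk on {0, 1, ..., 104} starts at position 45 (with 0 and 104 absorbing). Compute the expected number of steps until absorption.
E[τ | X_0 = 45] = 2655

Let v_k = E[τ | X_0 = k]. Boundary: v_0 = v_104 = 0. Recurrence: v_k = 1 + (v_{k-1} + v_{k+1})/2 for 1 ≤ k ≤ 103. The particular solution to v_k − (v_{k-1} + v_{k+1})/2 = 1 is v_k = −k^2. Adding homogeneous solution A + B k and matching boundaries gives v_k = k (104 − k). Substituting k = 45: v_45 = 45 · 59 = 2655.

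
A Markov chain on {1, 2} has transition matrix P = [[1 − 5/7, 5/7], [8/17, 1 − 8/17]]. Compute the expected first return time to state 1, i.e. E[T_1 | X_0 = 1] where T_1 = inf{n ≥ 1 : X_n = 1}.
E[T_1 | X_0 = 1] = 1/π_1 = 141/56

For an irreducible recurrent Markov chain with stationary distribution π, E[T_i | X_0 = i] = 1/π_i (Kac's formula). Here π_1 = (8/17)/(5/7 + 8/17) = (8/17)/(141/119) = 56/141, so E[T_1 | X_0 = 1] = 1/π_1 = (5/7 + 8/17)/(8/17) = (141/119)/(8/17) = 141/56.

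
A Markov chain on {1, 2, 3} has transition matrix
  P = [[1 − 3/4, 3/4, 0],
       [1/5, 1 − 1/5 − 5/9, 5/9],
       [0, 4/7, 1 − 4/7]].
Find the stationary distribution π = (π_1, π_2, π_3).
π = (48/403, 180/403, 175/403)

This is a birth-death chain on three states, which satisfies detailed balance: π_1 · P_{12} = π_2 · P_{21} and π_2 · P_{23} = π_3 · P_{32}.
From π_1 · 3/4 = π_2 · 1/5: π_2/π_1 = (3/4)/(1/5) = 15/4.
From π_2 · 5/9 = π_3 · 4/7: π_3/π_2 = (5/9)/(4/7) = 35/36.
Take π_1 proportional to 1; then unnormalized π = (1, 15/4, 175/48). Normalize by dividing by the sum 403/48:
  π = (48/403, 180/403, 175/403).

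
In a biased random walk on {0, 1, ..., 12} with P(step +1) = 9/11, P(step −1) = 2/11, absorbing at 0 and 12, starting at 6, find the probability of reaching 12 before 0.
P(hit 12 before 0) = (1 − (2/9)^6) / (1 − (2/9)^12) = 531441/531505

Let u_k denote P(reach 12 before 0 | start at k). Boundary: u_0 = 0, u_12 = 1. Recurrence: u_k = 9/11·u_{k+1} + 2/11·u_{k-1} for 1 ≤ k ≤ 11. Try u_k = A + B·r^k with r = q/p = (2/11)/(9/11) = 2/9. Substitution satisfies the recurrence; boundary conditions give:
  u_k = (1 − r^k) / (1 − r^N) = (1 − (2/9)^6) / (1 − (2/9)^12) = 531441/531505.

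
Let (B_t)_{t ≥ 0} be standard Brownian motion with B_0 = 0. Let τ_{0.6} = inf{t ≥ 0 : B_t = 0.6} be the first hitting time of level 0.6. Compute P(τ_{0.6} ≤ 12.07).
P(τ_{0.6} ≤ 12.07) = 2(1 − Φ(0.6/√12.07)) = 2(1 − Φ(0.1727)) ≈ 0.8629

By the reflection principle for standard BM, P(τ_b ≤ t) = 2 · P(B_t ≥ b). Since B_t ~ N(0, t), P(B_t ≥ 0.6) = 1 − Φ(0.6/√t) = 1 − Φ(0.6/√12.07) = 1 − Φ(0.1727) ≈ 0.43144. Doubling: P(τ_{0.6} ≤ 12.07) ≈ 2 · 0.43144 = 0.86288 ≈ 0.8629.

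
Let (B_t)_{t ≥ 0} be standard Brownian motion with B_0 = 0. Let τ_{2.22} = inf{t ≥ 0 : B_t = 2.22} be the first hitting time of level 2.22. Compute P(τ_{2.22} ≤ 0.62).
P(τ_{2.22} ≤ 0.62) = 2(1 − Φ(2.22/√0.62)) = 2(1 − Φ(2.8194)) ≈ 0.0048

By the reflection principle for standard BM, P(τ_b ≤ t) = 2 · P(B_t ≥ b). Since B_t ~ N(0, t), P(B_t ≥ 2.22) = 1 − Φ(2.22/√t) = 1 − Φ(2.22/√0.62) = 1 − Φ(2.8194) ≈ 0.00241. Doubling: P(τ_{2.22} ≤ 0.62) ≈ 2 · 0.00241 = 0.00482 ≈ 0.0048.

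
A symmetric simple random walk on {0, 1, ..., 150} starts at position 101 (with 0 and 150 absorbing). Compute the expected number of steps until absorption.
E[τ | X_0 = 101] = 4949

Let v_k = E[τ | X_0 = k]. Boundary: v_0 = v_150 = 0. Recurrence: v_k = 1 + (v_{k-1} + v_{k+1})/2 for 1 ≤ k ≤ 149. The particular solution to v_k − (v_{k-1} + v_{k+1})/2 = 1 is v_k = −k^2. Adding homogeneous solution A + B k and matching boundaries gives v_k = k (150 − k). Substituting k = 101: v_101 = 101 · 49 = 4949.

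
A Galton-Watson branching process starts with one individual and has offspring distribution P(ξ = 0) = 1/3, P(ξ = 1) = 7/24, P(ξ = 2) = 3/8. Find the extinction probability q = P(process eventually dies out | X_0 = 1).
q = 8/9

The pgf is f(s) = 1/3 + 7/24·s + 3/8·s². The extinction probability q is the smallest fixed point of f in [0, 1]. Setting s = f(s):
  3/8·s² + (7/24 − 1)·s + 1/3 = 0
  3/8·s² − (1/3 + 3/8)·s + 1/3 = 0
which factors as (s − 1)·(3/8·s − 1/3) = 0, giving roots s = 1 and s = (1/3)/(3/8) = 8/9.
Mean offspring μ = 7/24 + 2·3/8 = 25/24 > 1 (supercritical), so q < 1. The extinction probability is the smaller root: q = (1/3)/(3/8) = 8/9.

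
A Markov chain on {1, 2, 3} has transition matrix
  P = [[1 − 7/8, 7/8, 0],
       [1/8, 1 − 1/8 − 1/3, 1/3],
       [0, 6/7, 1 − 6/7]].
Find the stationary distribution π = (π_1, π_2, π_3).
π = (18/193, 126/193, 49/193)

This is a birth-death chain on three states, which satisfies detailed balance: π_1 · P_{12} = π_2 · P_{21} and π_2 · P_{23} = π_3 · P_{32}.
From π_1 · 7/8 = π_2 · 1/8: π_2/π_1 = (7/8)/(1/8) = 7.
From π_2 · 1/3 = π_3 · 6/7: π_3/π_2 = (1/3)/(6/7) = 7/18.
Take π_1 proportional to 1; then unnormalized π = (1, 7, 49/18). Normalize by dividing by the sum 193/18:
  π = (18/193, 126/193, 49/193).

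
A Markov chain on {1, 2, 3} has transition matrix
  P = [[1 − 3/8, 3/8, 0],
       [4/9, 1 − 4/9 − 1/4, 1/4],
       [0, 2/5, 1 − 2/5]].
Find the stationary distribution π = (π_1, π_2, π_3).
π = (256/607, 216/607, 135/607)

This is a birth-death chain on three states, which satisfies detailed balance: π_1 · P_{12} = π_2 · P_{21} and π_2 · P_{23} = π_3 · P_{32}.
From π_1 · 3/8 = π_2 · 4/9: π_2/π_1 = (3/8)/(4/9) = 27/32.
From π_2 · 1/4 = π_3 · 2/5: π_3/π_2 = (1/4)/(2/5) = 5/8.
Take π_1 proportional to 1; then unnormalized π = (1, 27/32, 135/256). Normalize by dividing by the sum 607/256:
  π = (256/607, 216/607, 135/607).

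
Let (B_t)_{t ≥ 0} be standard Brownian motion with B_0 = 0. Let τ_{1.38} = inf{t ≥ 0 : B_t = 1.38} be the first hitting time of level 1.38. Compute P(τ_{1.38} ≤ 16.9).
P(τ_{1.38} ≤ 16.9) = 2(1 − Φ(1.38/√16.9)) = 2(1 − Φ(0.3357)) ≈ 0.7371

By the reflection principle for standard BM, P(τ_b ≤ t) = 2 · P(B_t ≥ b). Since B_t ~ N(0, t), P(B_t ≥ 1.38) = 1 − Φ(1.38/√t) = 1 − Φ(1.38/√16.9) = 1 − Φ(0.3357) ≈ 0.36855. Doubling: P(τ_{1.38} ≤ 16.9) ≈ 2 · 0.36855 = 0.73710 ≈ 0.7371.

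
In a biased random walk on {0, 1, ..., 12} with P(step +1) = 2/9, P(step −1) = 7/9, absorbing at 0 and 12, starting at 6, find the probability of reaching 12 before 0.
P(hit 12 before 0) = (1 − (7/2)^6) / (1 − (7/2)^12) = 64/117713

Let u_k denote P(reach 12 before 0 | start at k). Boundary: u_0 = 0, u_12 = 1. Recurrence: u_k = 2/9·u_{k+1} + 7/9·u_{k-1} for 1 ≤ k ≤ 11. Try u_k = A + B·r^k with r = q/p = (7/9)/(2/9) = 7/2. Substitution satisfies the recurrence; boundary conditions give:
  u_k = (1 − r^k) / (1 − r^N) = (1 − (7/2)^6) / (1 − (7/2)^12) = 64/117713.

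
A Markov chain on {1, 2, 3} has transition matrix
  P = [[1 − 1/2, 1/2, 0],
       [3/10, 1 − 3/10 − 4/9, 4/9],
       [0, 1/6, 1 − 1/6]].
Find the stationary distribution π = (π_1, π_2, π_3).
π = (9/64, 15/64, 5/8)

This is a birth-death chain on three states, which satisfies detailed balance: π_1 · P_{12} = π_2 · P_{21} and π_2 · P_{23} = π_3 · P_{32}.
From π_1 · 1/2 = π_2 · 3/10: π_2/π_1 = (1/2)/(3/10) = 5/3.
From π_2 · 4/9 = π_3 · 1/6: π_3/π_2 = (4/9)/(1/6) = 8/3.
Take π_1 proportional to 1; then unnormalized π = (1, 5/3, 40/9). Normalize by dividing by the sum 64/9:
  π = (9/64, 15/64, 5/8).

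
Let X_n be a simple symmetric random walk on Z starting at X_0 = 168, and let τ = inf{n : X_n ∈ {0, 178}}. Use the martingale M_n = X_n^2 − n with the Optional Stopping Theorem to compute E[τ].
E[τ] = 1680

M_n = X_n^2 − n is a martingale (since E[X_{n+1}^2 | F_n] = X_n^2 + 1). By OST (τ has finite mean in a bounded region), E[M_τ] = E[M_0] = X_0^2 − 0 = 168^2 = 28224. Also E[M_τ] = E[X_τ^2] − E[τ]. The walk exits at 0 or 178, with P(hit 178 first) = 168/178, so E[X_τ^2] = 178^2 · 168/178 + 0 = 29904. Thus E[τ] = E[X_τ^2] − E[M_τ] = 29904 − 28224 = 1680 = 168(178 − 168) = 1680.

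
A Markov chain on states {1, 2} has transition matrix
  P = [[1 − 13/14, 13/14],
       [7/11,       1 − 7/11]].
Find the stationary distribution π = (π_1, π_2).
π_1 = 98/241, π_2 = 143/241

Solve πP = π with π_1 + π_2 = 1. From πP = π: π_1 · (1 − 13/14) + π_2 · 7/11 = π_1 ⇒ π_2 · 7/11 = π_1 · 13/14 ⇒ π_2/π_1 = (13/14)/(7/11) = 143/98. Together with π_1 + π_2 = 1:
  π_1 = (7/11)/(13/14 + 7/11) = (7/11)/(241/154) = 98/241,
  π_2 = (13/14)/(13/14 + 7/11) = (13/14)/(241/154) = 143/241.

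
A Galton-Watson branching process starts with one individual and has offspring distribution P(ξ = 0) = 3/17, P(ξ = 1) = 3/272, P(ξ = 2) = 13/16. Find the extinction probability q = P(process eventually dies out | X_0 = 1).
q = 48/221

The pgf is f(s) = 3/17 + 3/272·s + 13/16·s². The extinction probability q is the smallest fixed point of f in [0, 1]. Setting s = f(s):
  13/16·s² + (3/272 − 1)·s + 3/17 = 0
  13/16·s² − (3/17 + 13/16)·s + 3/17 = 0
which factors as (s − 1)·(13/16·s − 3/17) = 0, giving roots s = 1 and s = (3/17)/(13/16) = 48/221.
Mean offspring μ = 3/272 + 2·13/16 = 445/272 > 1 (supercritical), so q < 1. The extinction probability is the smaller root: q = (3/17)/(13/16) = 48/221.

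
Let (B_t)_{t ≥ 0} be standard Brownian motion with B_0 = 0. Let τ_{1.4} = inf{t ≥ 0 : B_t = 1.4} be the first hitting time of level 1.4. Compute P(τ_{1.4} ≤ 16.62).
P(τ_{1.4} ≤ 16.62) = 2(1 − Φ(1.4/√16.62)) = 2(1 − Φ(0.3434)) ≈ 0.7313

By the reflection principle for standard BM, P(τ_b ≤ t) = 2 · P(B_t ≥ b). Since B_t ~ N(0, t), P(B_t ≥ 1.4) = 1 − Φ(1.4/√t) = 1 − Φ(1.4/√16.62) = 1 − Φ(0.3434) ≈ 0.36565. Doubling: P(τ_{1.4} ≤ 16.62) ≈ 2 · 0.36565 = 0.73130 ≈ 0.7313.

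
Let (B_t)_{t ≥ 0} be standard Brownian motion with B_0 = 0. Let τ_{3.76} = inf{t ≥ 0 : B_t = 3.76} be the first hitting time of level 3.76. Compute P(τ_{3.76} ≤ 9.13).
P(τ_{3.76} ≤ 9.13) = 2(1 − Φ(3.76/√9.13)) = 2(1 − Φ(1.2444)) ≈ 0.2134

By the reflection principle for standard BM, P(τ_b ≤ t) = 2 · P(B_t ≥ b). Since B_t ~ N(0, t), P(B_t ≥ 3.76) = 1 − Φ(3.76/√t) = 1 − Φ(3.76/√9.13) = 1 − Φ(1.2444) ≈ 0.10668. Doubling: P(τ_{3.76} ≤ 9.13) ≈ 2 · 0.10668 = 0.21336 ≈ 0.2134.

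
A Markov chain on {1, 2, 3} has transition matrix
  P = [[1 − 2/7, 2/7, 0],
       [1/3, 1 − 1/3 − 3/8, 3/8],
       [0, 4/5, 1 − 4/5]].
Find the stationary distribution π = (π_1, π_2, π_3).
π = (112/253, 96/253, 45/253)

This is a birth-death chain on three states, which satisfies detailed balance: π_1 · P_{12} = π_2 · P_{21} and π_2 · P_{23} = π_3 · P_{32}.
From π_1 · 2/7 = π_2 · 1/3: π_2/π_1 = (2/7)/(1/3) = 6/7.
From π_2 · 3/8 = π_3 · 4/5: π_3/π_2 = (3/8)/(4/5) = 15/32.
Take π_1 proportional to 1; then unnormalized π = (1, 6/7, 45/112). Normalize by dividing by the sum 253/112:
  π = (112/253, 96/253, 45/253).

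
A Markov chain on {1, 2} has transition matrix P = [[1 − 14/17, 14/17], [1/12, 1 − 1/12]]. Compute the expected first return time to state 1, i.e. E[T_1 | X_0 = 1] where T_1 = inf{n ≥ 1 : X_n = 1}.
E[T_1 | X_0 = 1] = 1/π_1 = 185/17

For an irreducible recurrent Markov chain with stationary distribution π, E[T_i | X_0 = i] = 1/π_i (Kac's formula). Here π_1 = (1/12)/(14/17 + 1/12) = (1/12)/(185/204) = 17/185, so E[T_1 | X_0 = 1] = 1/π_1 = (14/17 + 1/12)/(1/12) = (185/204)/(1/12) = 185/17.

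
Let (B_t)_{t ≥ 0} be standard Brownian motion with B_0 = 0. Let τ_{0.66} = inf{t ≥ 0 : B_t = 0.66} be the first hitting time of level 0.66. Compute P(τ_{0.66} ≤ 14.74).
P(τ_{0.66} ≤ 14.74) = 2(1 − Φ(0.66/√14.74)) = 2(1 − Φ(0.1719)) ≈ 0.8635

By the reflection principle for standard BM, P(τ_b ≤ t) = 2 · P(B_t ≥ b). Since B_t ~ N(0, t), P(B_t ≥ 0.66) = 1 − Φ(0.66/√t) = 1 − Φ(0.66/√14.74) = 1 − Φ(0.1719) ≈ 0.43176. Doubling: P(τ_{0.66} ≤ 14.74) ≈ 2 · 0.43176 = 0.86352 ≈ 0.8635.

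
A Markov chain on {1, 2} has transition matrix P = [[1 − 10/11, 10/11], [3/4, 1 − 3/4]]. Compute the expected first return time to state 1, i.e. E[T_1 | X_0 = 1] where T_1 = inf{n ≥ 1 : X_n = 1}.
E[T_1 | X_0 = 1] = 1/π_1 = 73/33

For an irreducible recurrent Markov chain with stationary distribution π, E[T_i | X_0 = i] = 1/π_i (Kac's formula). Here π_1 = (3/4)/(10/11 + 3/4) = (3/4)/(73/44) = 33/73, so E[T_1 | X_0 = 1] = 1/π_1 = (10/11 + 3/4)/(3/4) = (73/44)/(3/4) = 73/33.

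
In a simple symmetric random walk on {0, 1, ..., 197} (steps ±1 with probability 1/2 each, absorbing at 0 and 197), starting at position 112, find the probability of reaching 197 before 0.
P(hit 197 before 0) = 112/197

Let u_k = P(hit 197 before 0 | start at k). Then u_0 = 0, u_197 = 1, and u_k = u_{k-1}/2 + u_{k+1}/2 for 1 ≤ k ≤ 196. This harmonic recurrence is solved by u_k = k/197, giving u_112 = 112/197.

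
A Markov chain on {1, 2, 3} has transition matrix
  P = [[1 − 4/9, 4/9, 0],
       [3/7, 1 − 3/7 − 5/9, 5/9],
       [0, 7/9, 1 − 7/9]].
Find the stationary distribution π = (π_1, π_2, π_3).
π = (9/25, 28/75, 4/15)

This is a birth-death chain on three states, which satisfies detailed balance: π_1 · P_{12} = π_2 · P_{21} and π_2 · P_{23} = π_3 · P_{32}.
From π_1 · 4/9 = π_2 · 3/7: π_2/π_1 = (4/9)/(3/7) = 28/27.
From π_2 · 5/9 = π_3 · 7/9: π_3/π_2 = (5/9)/(7/9) = 5/7.
Take π_1 proportional to 1; then unnormalized π = (1, 28/27, 20/27). Normalize by dividing by the sum 25/9:
  π = (9/25, 28/75, 4/15).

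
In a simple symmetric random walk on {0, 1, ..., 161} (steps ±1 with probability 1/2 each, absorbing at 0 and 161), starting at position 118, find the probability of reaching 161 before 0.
P(hit 161 before 0) = 118/161

Let u_k = P(hit 161 before 0 | start at k). Then u_0 = 0, u_161 = 1, and u_k = u_{k-1}/2 + u_{k+1}/2 for 1 ≤ k ≤ 160. This harmonic recurrence is solved by u_k = k/161, giving u_118 = 118/161.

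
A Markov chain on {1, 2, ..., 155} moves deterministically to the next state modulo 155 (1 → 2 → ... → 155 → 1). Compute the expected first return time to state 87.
E[T_87 | X_0 = 87] = 155

The chain cycles deterministically, so starting at state 87 it returns in exactly 155 steps. Equivalently, the stationary distribution is uniform π_j = 1/155 for every state j, so by Kac's formula E[T_87] = 1/π_87 = 155.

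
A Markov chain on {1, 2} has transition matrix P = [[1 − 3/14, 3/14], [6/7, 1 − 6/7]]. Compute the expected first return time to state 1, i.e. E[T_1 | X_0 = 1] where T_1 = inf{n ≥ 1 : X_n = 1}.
E[T_1 | X_0 = 1] = 1/π_1 = 5/4

For an irreducible recurrent Markov chain with stationary distribution π, E[T_i | X_0 = i] = 1/π_i (Kac's formula). Here π_1 = (6/7)/(3/14 + 6/7) = (6/7)/(15/14) = 4/5, so E[T_1 | X_0 = 1] = 1/π_1 = (3/14 + 6/7)/(6/7) = (15/14)/(6/7) = 5/4.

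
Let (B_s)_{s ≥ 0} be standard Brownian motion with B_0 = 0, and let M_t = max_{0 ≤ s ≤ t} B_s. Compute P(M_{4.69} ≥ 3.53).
P(M_{4.69} ≥ 3.53) = 2·P(B_{4.69} ≥ 3.53) = 2(1 − Φ(3.53/√4.69)) ≈ 0.1031

By the reflection principle for Brownian motion, P(M_t ≥ a) = 2 · P(B_t ≥ a) for a ≥ 0. Since B_t ~ N(0, t), P(B_t ≥ 3.53) = 1 − Φ(3.53/√t) = 1 − Φ(3.53/√4.69) = 1 − Φ(1.6300). So
  P(M_{4.69} ≥ 3.53) = 2(1 − Φ(1.6300)) ≈ 0.1031.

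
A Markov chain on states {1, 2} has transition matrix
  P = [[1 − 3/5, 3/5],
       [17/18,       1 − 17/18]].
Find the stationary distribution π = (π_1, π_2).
π_1 = 85/139, π_2 = 54/139

Solve πP = π with π_1 + π_2 = 1. From πP = π: π_1 · (1 − 3/5) + π_2 · 17/18 = π_1 ⇒ π_2 · 17/18 = π_1 · 3/5 ⇒ π_2/π_1 = (3/5)/(17/18) = 54/85. Together with π_1 + π_2 = 1:
  π_1 = (17/18)/(3/5 + 17/18) = (17/18)/(139/90) = 85/139,
  π_2 = (3/5)/(3/5 + 17/18) = (3/5)/(139/90) = 54/139.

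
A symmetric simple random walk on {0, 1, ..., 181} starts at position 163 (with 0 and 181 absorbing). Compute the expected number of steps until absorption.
E[τ | X_0 = 163] = 2934

Let v_k = E[τ | X_0 = k]. Boundary: v_0 = v_181 = 0. Recurrence: v_k = 1 + (v_{k-1} + v_{k+1})/2 for 1 ≤ k ≤ 180. The particular solution to v_k − (v_{k-1} + v_{k+1})/2 = 1 is v_k = −k^2. Adding homogeneous solution A + B k and matching boundaries gives v_k = k (181 − k). Substituting k = 163: v_163 = 163 · 18 = 2934.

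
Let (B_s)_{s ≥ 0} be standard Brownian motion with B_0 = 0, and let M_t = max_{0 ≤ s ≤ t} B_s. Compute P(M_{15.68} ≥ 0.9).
P(M_{15.68} ≥ 0.9) = 2·P(B_{15.68} ≥ 0.9) = 2(1 − Φ(0.9/√15.68)) ≈ 0.8202

By the reflection principle for Brownian motion, P(M_t ≥ a) = 2 · P(B_t ≥ a) for a ≥ 0. Since B_t ~ N(0, t), P(B_t ≥ 0.9) = 1 − Φ(0.9/√t) = 1 − Φ(0.9/√15.68) = 1 − Φ(0.2273). So
  P(M_{15.68} ≥ 0.9) = 2(1 − Φ(0.2273)) ≈ 0.8202.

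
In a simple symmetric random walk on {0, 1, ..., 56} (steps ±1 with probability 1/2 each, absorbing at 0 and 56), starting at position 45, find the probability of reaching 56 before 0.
P(hit 56 before 0) = 45/56

Let u_k = P(hit 56 before 0 | start at k). Then u_0 = 0, u_56 = 1, and u_k = u_{k-1}/2 + u_{k+1}/2 for 1 ≤ k ≤ 55. This harmonic recurrence is solved by u_k = k/56, giving u_45 = 45/56.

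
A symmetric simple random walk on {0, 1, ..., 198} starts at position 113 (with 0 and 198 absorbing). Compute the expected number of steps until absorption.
E[τ | X_0 = 113] = 9605

Let v_k = E[τ | X_0 = k]. Boundary: v_0 = v_198 = 0. Recurrence: v_k = 1 + (v_{k-1} + v_{k+1})/2 for 1 ≤ k ≤ 197. The particular solution to v_k − (v_{k-1} + v_{k+1})/2 = 1 is v_k = −k^2. Adding homogeneous solution A + B k and matching boundaries gives v_k = k (198 − k). Substituting k = 113: v_113 = 113 · 85 = 9605.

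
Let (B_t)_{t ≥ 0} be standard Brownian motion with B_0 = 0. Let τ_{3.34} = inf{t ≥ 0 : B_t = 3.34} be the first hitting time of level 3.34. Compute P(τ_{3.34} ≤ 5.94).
P(τ_{3.34} ≤ 5.94) = 2(1 − Φ(3.34/√5.94)) = 2(1 − Φ(1.3704)) ≈ 0.1706

By the reflection principle for standard BM, P(τ_b ≤ t) = 2 · P(B_t ≥ b). Since B_t ~ N(0, t), P(B_t ≥ 3.34) = 1 − Φ(3.34/√t) = 1 − Φ(3.34/√5.94) = 1 − Φ(1.3704) ≈ 0.08528. Doubling: P(τ_{3.34} ≤ 5.94) ≈ 2 · 0.08528 = 0.17056 ≈ 0.1706.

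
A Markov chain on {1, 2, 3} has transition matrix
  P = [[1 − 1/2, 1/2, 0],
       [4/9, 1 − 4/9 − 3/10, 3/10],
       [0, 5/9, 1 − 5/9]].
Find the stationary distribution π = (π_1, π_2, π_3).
π = (400/1093, 450/1093, 243/1093)

This is a birth-death chain on three states, which satisfies detailed balance: π_1 · P_{12} = π_2 · P_{21} and π_2 · P_{23} = π_3 · P_{32}.
From π_1 · 1/2 = π_2 · 4/9: π_2/π_1 = (1/2)/(4/9) = 9/8.
From π_2 · 3/10 = π_3 · 5/9: π_3/π_2 = (3/10)/(5/9) = 27/50.
Take π_1 proportional to 1; then unnormalized π = (1, 9/8, 243/400). Normalize by dividing by the sum 1093/400:
  π = (400/1093, 450/1093, 243/1093).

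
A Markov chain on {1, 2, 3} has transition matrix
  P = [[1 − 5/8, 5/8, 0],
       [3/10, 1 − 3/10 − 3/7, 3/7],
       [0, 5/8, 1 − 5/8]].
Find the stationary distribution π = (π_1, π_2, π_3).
π = (84/379, 175/379, 120/379)

This is a birth-death chain on three states, which satisfies detailed balance: π_1 · P_{12} = π_2 · P_{21} and π_2 · P_{23} = π_3 · P_{32}.
From π_1 · 5/8 = π_2 · 3/10: π_2/π_1 = (5/8)/(3/10) = 25/12.
From π_2 · 3/7 = π_3 · 5/8: π_3/π_2 = (3/7)/(5/8) = 24/35.
Take π_1 proportional to 1; then unnormalized π = (1, 25/12, 10/7). Normalize by dividing by the sum 379/84:
  π = (84/379, 175/379, 120/379).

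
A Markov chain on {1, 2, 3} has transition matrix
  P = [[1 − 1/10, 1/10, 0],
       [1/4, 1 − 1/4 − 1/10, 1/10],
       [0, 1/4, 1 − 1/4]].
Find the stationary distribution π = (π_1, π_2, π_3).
π = (25/39, 10/39, 4/39)

This is a birth-death chain on three states, which satisfies detailed balance: π_1 · P_{12} = π_2 · P_{21} and π_2 · P_{23} = π_3 · P_{32}.
From π_1 · 1/10 = π_2 · 1/4: π_2/π_1 = (1/10)/(1/4) = 2/5.
From π_2 · 1/10 = π_3 · 1/4: π_3/π_2 = (1/10)/(1/4) = 2/5.
Take π_1 proportional to 1; then unnormalized π = (1, 2/5, 4/25). Normalize by dividing by the sum 39/25:
  π = (25/39, 10/39, 4/39).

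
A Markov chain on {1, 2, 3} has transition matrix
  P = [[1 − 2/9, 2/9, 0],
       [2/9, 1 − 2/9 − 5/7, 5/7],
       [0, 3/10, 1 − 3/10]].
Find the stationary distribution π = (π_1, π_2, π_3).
π = (21/92, 21/92, 25/46)

This is a birth-death chain on three states, which satisfies detailed balance: π_1 · P_{12} = π_2 · P_{21} and π_2 · P_{23} = π_3 · P_{32}.
From π_1 · 2/9 = π_2 · 2/9: π_2/π_1 = (2/9)/(2/9) = 1.
From π_2 · 5/7 = π_3 · 3/10: π_3/π_2 = (5/7)/(3/10) = 50/21.
Take π_1 proportional to 1; then unnormalized π = (1, 1, 50/21). Normalize by dividing by the sum 92/21:
  π = (21/92, 21/92, 25/46).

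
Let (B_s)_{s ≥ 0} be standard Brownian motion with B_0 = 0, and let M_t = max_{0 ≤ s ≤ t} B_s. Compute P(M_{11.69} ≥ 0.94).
P(M_{11.69} ≥ 0.94) = 2·P(B_{11.69} ≥ 0.94) = 2(1 − Φ(0.94/√11.69)) ≈ 0.7834

By the reflection principle for Brownian motion, P(M_t ≥ a) = 2 · P(B_t ≥ a) for a ≥ 0. Since B_t ~ N(0, t), P(B_t ≥ 0.94) = 1 − Φ(0.94/√t) = 1 − Φ(0.94/√11.69) = 1 − Φ(0.2749). So
  P(M_{11.69} ≥ 0.94) = 2(1 − Φ(0.2749)) ≈ 0.7834.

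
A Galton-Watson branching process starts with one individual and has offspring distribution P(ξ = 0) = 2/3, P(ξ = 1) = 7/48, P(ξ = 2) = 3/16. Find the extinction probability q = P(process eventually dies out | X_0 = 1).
q = 1

Mean offspring μ = 0·2/3 + 1·7/48 + 2·3/16 = 25/48 ≤ 1. For μ ≤ 1 with offspring not concentrated at 1, the Galton-Watson process goes extinct almost surely, so q = 1.
(Algebraic check: The pgf is f(s) = 2/3 + 7/48·s + 3/16·s². The extinction probability q is the smallest fixed point of f in [0, 1]. Setting s = f(s):
  3/16·s² + (7/48 − 1)·s + 2/3 = 0
  3/16·s² − (2/3 + 3/16)·s + 2/3 = 0
which factors as (s − 1)·(3/16·s − 2/3) = 0, giving roots s = 1 and s = (2/3)/(3/16) = 32/9. Since 32/9 ≥ 1, the smallest root in [0, 1] is s = 1.)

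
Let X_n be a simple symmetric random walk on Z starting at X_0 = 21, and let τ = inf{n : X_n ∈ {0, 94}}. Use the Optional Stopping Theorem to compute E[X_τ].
E[X_τ] = 21

X_n is a martingale and τ is a bounded-mean stopping time (indeed τ is finite a.s. with bounded expectation since the walk is in a bounded region). By the OST, E[X_τ] = E[X_0] = 21. Equivalently: E[X_τ] = 94 · P(hit 94 first) + 0 · P(hit 0 first) = 94 · (21/94) = 21.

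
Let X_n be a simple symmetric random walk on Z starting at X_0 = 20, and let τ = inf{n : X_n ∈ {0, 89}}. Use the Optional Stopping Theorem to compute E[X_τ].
E[X_τ] = 20

X_n is a martingale and τ is a bounded-mean stopping time (indeed τ is finite a.s. with bounded expectation since the walk is in a bounded region). By the OST, E[X_τ] = E[X_0] = 20. Equivalently: E[X_τ] = 89 · P(hit 89 first) + 0 · P(hit 0 first) = 89 · (20/89) = 20.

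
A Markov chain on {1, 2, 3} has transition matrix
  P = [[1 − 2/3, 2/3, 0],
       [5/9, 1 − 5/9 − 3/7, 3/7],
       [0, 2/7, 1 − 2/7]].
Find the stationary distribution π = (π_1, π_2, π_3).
π = (1/4, 3/10, 9/20)

This is a birth-death chain on three states, which satisfies detailed balance: π_1 · P_{12} = π_2 · P_{21} and π_2 · P_{23} = π_3 · P_{32}.
From π_1 · 2/3 = π_2 · 5/9: π_2/π_1 = (2/3)/(5/9) = 6/5.
From π_2 · 3/7 = π_3 · 2/7: π_3/π_2 = (3/7)/(2/7) = 3/2.
Take π_1 proportional to 1; then unnormalized π = (1, 6/5, 9/5). Normalize by dividing by the sum 4:
  π = (1/4, 3/10, 9/20).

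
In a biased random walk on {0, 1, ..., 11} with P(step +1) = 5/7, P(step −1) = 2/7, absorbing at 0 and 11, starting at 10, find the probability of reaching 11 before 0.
P(hit 11 before 0) = (1 − (2/5)^10) / (1 − (2/5)^11) = 16274335/16275359

Let u_k denote P(reach 11 before 0 | start at k). Boundary: u_0 = 0, u_11 = 1. Recurrence: u_k = 5/7·u_{k+1} + 2/7·u_{k-1} for 1 ≤ k ≤ 10. Try u_k = A + B·r^k with r = q/p = (2/7)/(5/7) = 2/5. Substitution satisfies the recurrence; boundary conditions give:
  u_k = (1 − r^k) / (1 − r^N) = (1 − (2/5)^10) / (1 − (2/5)^11) = 16274335/16275359.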